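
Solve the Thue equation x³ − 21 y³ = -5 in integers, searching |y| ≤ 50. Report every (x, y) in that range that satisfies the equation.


The equation is x³ - 21y³ = -5. For fixed y, x³ = 21·y³ − 5, so a solution requires the RHS to be a perfect cube.
Strategy: iterate y from -50 to 50, compute RHS = 21·y³ − 5, and check whether it is a (positive or negative) perfect cube.
Check small values of y:
  y = 0: RHS = -5 is not a perfect cube.
  y = 1: RHS = 16 is not a perfect cube.
  y = -1: RHS = -26 is not a perfect cube.
  y = 2: RHS = 163 is not a perfect cube.
  y = -2: RHS = -173 is not a perfect cube.
  y = 3: RHS = 562 is not a perfect cube.
  y = -3: RHS = -572 is not a perfect cube.
Continuing the search up to |y| = 50 finds no solutions either.
No (x, y) in the scanned range satisfies the equation.

No integer solutions with |y| ≤ 50.


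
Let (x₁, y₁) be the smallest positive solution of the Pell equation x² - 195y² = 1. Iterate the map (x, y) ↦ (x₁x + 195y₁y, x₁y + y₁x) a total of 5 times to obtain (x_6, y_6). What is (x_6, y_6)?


Step 1: Find the fundamental solution (x₁, y₁) of x² - 195y² = 1.
  Expand √195 as a continued fraction. a₀ = ⌊√195⌋ = 13; iterate m_{k+1} = d_k·a_k − m_k, d_{k+1} = (195 − m_{k+1}²)/d_k, a_{k+1} = ⌊(a₀ + m_{k+1})/d_{k+1}⌋ (starting m₀ = 0, d₀ = 1), with convergents p_k = a_k·p_{k-1} + p_{k-2}, q_k = a_k·q_{k-1} + q_{k-2} (p₋₁ = 1, q₋₁ = 0):
  k = 0: a₀ = 13; p₀/q₀ = 13/1; p₀² − 195·q₀² = 169 − 195 = -26.
  k = 1: m = 13, d = 26, a = ⌊(13 + 13)/26⌋ = 1; p/q = (1·13 + 1)/(1·1 + 0) = 14/1; p² − 195·q² = 196 − 195 = 1.
  The first convergent with p² − 195·q² = 1 gives the fundamental solution (x₁, y₁) = (14, 1).
Step 2: Apply the recurrence (x_{n+1}, y_{n+1}) = (x₁x_n + 195y₁y_n, x₁y_n + y₁x_n) repeatedly.
  From (x_1, y_1) = (14, 1): x_2 = 14·14 + 195·1·1 = 391; y_2 = 14·1 + 1·14 = 28.
  From (x_2, y_2) = (391, 28): x_3 = 14·391 + 195·1·28 = 10934; y_3 = 14·28 + 1·391 = 783.
  From (x_3, y_3) = (10934, 783): x_4 = 14·10934 + 195·1·783 = 305761; y_4 = 14·783 + 1·10934 = 21896.
  From (x_4, y_4) = (305761, 21896): x_5 = 14·305761 + 195·1·21896 = 8550374; y_5 = 14·21896 + 1·305761 = 612305.
  From (x_5, y_5) = (8550374, 612305): x_6 = 14·8550374 + 195·1·612305 = 239104711; y_6 = 14·612305 + 1·8550374 = 17122644.
Step 3: Verify x_6² - 195·y_6² = 57171062822393521 - 57171062822393520 = 1 (should be 1). ✓

(x_1, y_1) = (14, 1); (x_6, y_6) = (239104711, 17122644).


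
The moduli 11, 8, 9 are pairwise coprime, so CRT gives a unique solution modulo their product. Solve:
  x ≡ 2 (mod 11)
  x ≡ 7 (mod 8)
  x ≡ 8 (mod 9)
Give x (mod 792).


Moduli 11, 8, 9 are pairwise coprime; by CRT there is a unique solution modulo M = 11 · 8 · 9 = 792.
Solve pairwise, accumulating the modulus:
  Start with x ≡ 2 (mod 11).
  Combine with x ≡ 7 (mod 8): since gcd(11, 8) = 1, we get a unique residue mod 88.
    Write x = 2 + 11·t and substitute into x ≡ 7 (mod 8): 11·t ≡ 7 − 2 = 5 (mod 8).
    Reduce coefficients mod 8: 3·t ≡ 5 (mod 8).
    The inverse of 3 mod 8 is 3 (since 3·3 = 9 = 1·8 + 1), so t ≡ 3·5 = 15 ≡ 7 (mod 8).
    Then x = 2 + 11·7 = 79, valid modulo lcm(11, 8) = 88: x ≡ 79 (mod 88).
  Combine with x ≡ 8 (mod 9): since gcd(88, 9) = 1, we get a unique residue mod 792.
    Write x = 79 + 88·t and substitute into x ≡ 8 (mod 9): 88·t ≡ 8 − 79 = -71 (mod 9).
    Reduce coefficients mod 9: 7·t ≡ 1 (mod 9).
    The inverse of 7 mod 9 is 4 (since 7·4 = 28 = 3·9 + 1), so t ≡ 4·1 = 4 ≡ 4 (mod 9).
    Then x = 79 + 88·4 = 431, valid modulo lcm(88, 9) = 792: x ≡ 431 (mod 792).
Verify: 431 mod 11 = 2 ✓, 431 mod 8 = 7 ✓, 431 mod 9 = 8 ✓.

x ≡ 431 (mod 792).


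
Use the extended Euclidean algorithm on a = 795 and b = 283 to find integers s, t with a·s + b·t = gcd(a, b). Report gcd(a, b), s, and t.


Euclidean algorithm on (795, 283) — divide until remainder is 0:
  795 = 2 · 283 + 229
  283 = 1 · 229 + 54
  229 = 4 · 54 + 13
  54 = 4 · 13 + 2
  13 = 6 · 2 + 1
  2 = 2 · 1 + 0
gcd(795, 283) = 1.
Track Bezout coefficients alongside the remainders: start with r₀ = 795 = a·1 + b·0 (s = 1, t = 0) and r₁ = 283 = a·0 + b·1 (s = 0, t = 1); each new remainder r_{k+1} = r_{k-1} − q_k·r_k inherits s_{k+1} = s_{k-1} − q_k·s_k, t_{k+1} = t_{k-1} − q_k·t_k, so r_k = a·s_k + b·t_k at every step:
  q = 2: r = 229, s = 1 − 2·0 = 1, t = 0 − 2·1 = -2  (check: 795·1 + 283·(-2) = 229)
  q = 1: r = 54, s = 0 − 1·1 = -1, t = 1 − 1·(-2) = 3  (check: 795·(-1) + 283·3 = 54)
  q = 4: r = 13, s = 1 − 4·(-1) = 5, t = -2 − 4·3 = -14  (check: 795·5 + 283·(-14) = 13)
  q = 4: r = 2, s = -1 − 4·5 = -21, t = 3 − 4·(-14) = 59  (check: 795·(-21) + 283·59 = 2)
  q = 6: r = 1, s = 5 − 6·(-21) = 131, t = -14 − 6·59 = -368  (check: 795·131 + 283·(-368) = 1)
The row with r = 1 (the gcd) gives the Bezout coefficients s = 131, t = -368.
Result: 795 · (131) + 283 · (-368) = 1.

gcd(795, 283) = 1; s = 131, t = -368 (check: 795·131 + 283·(-368) = 1).


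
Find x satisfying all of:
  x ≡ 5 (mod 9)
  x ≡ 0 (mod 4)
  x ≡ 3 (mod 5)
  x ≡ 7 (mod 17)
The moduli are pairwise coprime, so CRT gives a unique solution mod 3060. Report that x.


Product of moduli M = 9 · 4 · 5 · 17 = 3060.
Merge one congruence at a time:
  Start: x ≡ 5 (mod 9).
  Combine with x ≡ 0 (mod 4); new modulus lcm = 36.
    Write x = 5 + 9·t and substitute into x ≡ 0 (mod 4): 9·t ≡ 0 − 5 = -5 (mod 4).
    Reduce coefficients mod 4: 1·t ≡ 3 (mod 4).
    So t ≡ 3 (mod 4).
    Then x = 5 + 9·3 = 32, valid modulo lcm(9, 4) = 36: x ≡ 32 (mod 36).
  Combine with x ≡ 3 (mod 5); new modulus lcm = 180.
    Write x = 32 + 36·t and substitute into x ≡ 3 (mod 5): 36·t ≡ 3 − 32 = -29 (mod 5).
    Reduce coefficients mod 5: 1·t ≡ 1 (mod 5).
    So t ≡ 1 (mod 5).
    Then x = 32 + 36·1 = 68, valid modulo lcm(36, 5) = 180: x ≡ 68 (mod 180).
  Combine with x ≡ 7 (mod 17); new modulus lcm = 3060.
    Write x = 68 + 180·t and substitute into x ≡ 7 (mod 17): 180·t ≡ 7 − 68 = -61 (mod 17).
    Reduce coefficients mod 17: 10·t ≡ 7 (mod 17).
    The inverse of 10 mod 17 is 12 (since 10·12 = 120 = 7·17 + 1), so t ≡ 12·7 = 84 ≡ 16 (mod 17).
    Then x = 68 + 180·16 = 2948, valid modulo lcm(180, 17) = 3060: x ≡ 2948 (mod 3060).
Verify against each original: 2948 mod 9 = 5, 2948 mod 4 = 0, 2948 mod 5 = 3, 2948 mod 17 = 7.

x ≡ 2948 (mod 3060).


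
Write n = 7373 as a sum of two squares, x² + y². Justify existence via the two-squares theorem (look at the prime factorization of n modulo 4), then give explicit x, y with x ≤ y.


Step 1: Factor n = 7373 = 73 · 101.
Step 2: Check the mod-4 condition on each prime factor: 73 ≡ 1 (mod 4), exponent 1; 101 ≡ 1 (mod 4), exponent 1.
All primes ≡ 3 (mod 4) appear to even exponent (or don't appear), so by the two-squares theorem n IS expressible as a sum of two squares.
Step 3: Build a representation. Here n = 73 · 101 is a product of primes ≡ 1 (mod 4). Each prime p ≡ 1 (mod 4) is itself a sum of two squares; find a² by testing p − a² for a perfect square:
  73: 73 − 1² = 72, 73 − 2² = 69, 73 − 3² = 64 = 8² ⇒ 73 = 3² + 8².
  101: 101 − 1² = 100 = 10² ⇒ 101 = 1² + 10².
  Combine using the Brahmagupta–Fibonacci identity (a² + b²)(c² + d²) = (ac − bd)² + (ad + bc)² = (ac + bd)² + (ad − bc)²:
  73 · 101 = 7373: from (3² + 8²)(1² + 10²), take (3·1 − 8·10, 3·10 + 8·1) = (3 − 80, 30 + 8) = (-77, 38); dropping signs (only squares matter) gives (77, 38); check 77² + 38² = 5929 + 1444 = 7373 ✓.
Step 4: Order so x ≤ y and verify: 38² + 77² = 1444 + 5929 = 7373 = n. ✓

n = 7373 = 38² + 77² (one valid representation with x ≤ y).


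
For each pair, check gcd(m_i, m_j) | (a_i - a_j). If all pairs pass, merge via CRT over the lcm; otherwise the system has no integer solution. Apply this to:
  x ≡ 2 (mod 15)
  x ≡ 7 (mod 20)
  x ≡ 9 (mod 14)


Moduli 15, 20, 14 are not pairwise coprime, so CRT works modulo lcm(m_i) when all pairwise compatibility conditions hold.
Pairwise compatibility: gcd(m_i, m_j) must divide a_i - a_j for every pair.
Merge one congruence at a time:
  Start: x ≡ 2 (mod 15).
  Combine with x ≡ 7 (mod 20): gcd(15, 20) = 5; 7 - 2 = 5, which IS divisible by 5, so compatible.
    Write x = 2 + 15·t and substitute into x ≡ 7 (mod 20): 15·t ≡ 7 − 2 = 5 (mod 20).
    Divide the congruence (and modulus) by g = 5: 3·t ≡ 1 (mod 4).
    The inverse of 3 mod 4 is 3 (since 3·3 = 9 = 2·4 + 1), so t ≡ 3·1 = 3 ≡ 3 (mod 4).
    Then x = 2 + 15·3 = 47, valid modulo lcm(15, 20) = 60: x ≡ 47 (mod 60).
  Combine with x ≡ 9 (mod 14): gcd(60, 14) = 2; 9 - 47 = -38, which IS divisible by 2, so compatible.
    Write x = 47 + 60·t and substitute into x ≡ 9 (mod 14): 60·t ≡ 9 − 47 = -38 (mod 14).
    Divide the congruence (and modulus) by g = 2: 30·t ≡ -19 (mod 7).
    Reduce coefficients mod 7: 2·t ≡ 2 (mod 7).
    The inverse of 2 mod 7 is 4 (since 2·4 = 8 = 1·7 + 1), so t ≡ 4·2 = 8 ≡ 1 (mod 7).
    Then x = 47 + 60·1 = 107, valid modulo lcm(60, 14) = 420: x ≡ 107 (mod 420).
Verify: 107 mod 15 = 2, 107 mod 20 = 7, 107 mod 14 = 9.

x ≡ 107 (mod 420).


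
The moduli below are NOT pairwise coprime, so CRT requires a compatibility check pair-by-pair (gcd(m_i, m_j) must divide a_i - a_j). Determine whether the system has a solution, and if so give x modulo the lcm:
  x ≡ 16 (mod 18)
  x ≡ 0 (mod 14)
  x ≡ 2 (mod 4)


Moduli 18, 14, 4 are not pairwise coprime, so CRT works modulo lcm(m_i) when all pairwise compatibility conditions hold.
Pairwise compatibility: gcd(m_i, m_j) must divide a_i - a_j for every pair.
Merge one congruence at a time:
  Start: x ≡ 16 (mod 18).
  Combine with x ≡ 0 (mod 14): gcd(18, 14) = 2; 0 - 16 = -16, which IS divisible by 2, so compatible.
    Write x = 16 + 18·t and substitute into x ≡ 0 (mod 14): 18·t ≡ 0 − 16 = -16 (mod 14).
    Divide the congruence (and modulus) by g = 2: 9·t ≡ -8 (mod 7).
    Reduce coefficients mod 7: 2·t ≡ 6 (mod 7).
    The inverse of 2 mod 7 is 4 (since 2·4 = 8 = 1·7 + 1), so t ≡ 4·6 = 24 ≡ 3 (mod 7).
    Then x = 16 + 18·3 = 70, valid modulo lcm(18, 14) = 126: x ≡ 70 (mod 126).
  Combine with x ≡ 2 (mod 4): gcd(126, 4) = 2; 2 - 70 = -68, which IS divisible by 2, so compatible.
    Write x = 70 + 126·t and substitute into x ≡ 2 (mod 4): 126·t ≡ 2 − 70 = -68 (mod 4).
    Divide the congruence (and modulus) by g = 2: 63·t ≡ -34 (mod 2).
    Reduce coefficients mod 2: 1·t ≡ 0 (mod 2).
    So t ≡ 0 (mod 2).
    Then x = 70 + 126·0 = 70, valid modulo lcm(126, 4) = 252: x ≡ 70 (mod 252).
Verify: 70 mod 18 = 16, 70 mod 14 = 0, 70 mod 4 = 2.

x ≡ 70 (mod 252).


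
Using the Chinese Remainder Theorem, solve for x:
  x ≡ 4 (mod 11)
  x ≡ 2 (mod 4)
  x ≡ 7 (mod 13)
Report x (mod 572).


Moduli 11, 4, 13 are pairwise coprime; by CRT there is a unique solution modulo M = 11 · 4 · 13 = 572.
Solve pairwise, accumulating the modulus:
  Start with x ≡ 4 (mod 11).
  Combine with x ≡ 2 (mod 4): since gcd(11, 4) = 1, we get a unique residue mod 44.
    Write x = 4 + 11·t and substitute into x ≡ 2 (mod 4): 11·t ≡ 2 − 4 = -2 (mod 4).
    Reduce coefficients mod 4: 3·t ≡ 2 (mod 4).
    The inverse of 3 mod 4 is 3 (since 3·3 = 9 = 2·4 + 1), so t ≡ 3·2 = 6 ≡ 2 (mod 4).
    Then x = 4 + 11·2 = 26, valid modulo lcm(11, 4) = 44: x ≡ 26 (mod 44).
  Combine with x ≡ 7 (mod 13): since gcd(44, 13) = 1, we get a unique residue mod 572.
    Write x = 26 + 44·t and substitute into x ≡ 7 (mod 13): 44·t ≡ 7 − 26 = -19 (mod 13).
    Reduce coefficients mod 13: 5·t ≡ 7 (mod 13).
    The inverse of 5 mod 13 is 8 (since 5·8 = 40 = 3·13 + 1), so t ≡ 8·7 = 56 ≡ 4 (mod 13).
    Then x = 26 + 44·4 = 202, valid modulo lcm(44, 13) = 572: x ≡ 202 (mod 572).
Verify: 202 mod 11 = 4 ✓, 202 mod 4 = 2 ✓, 202 mod 13 = 7 ✓.

x ≡ 202 (mod 572).


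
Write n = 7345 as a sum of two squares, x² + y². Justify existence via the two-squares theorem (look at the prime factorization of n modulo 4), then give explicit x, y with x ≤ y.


Step 1: Factor n = 7345 = 5 · 13 · 113.
Step 2: Check the mod-4 condition on each prime factor: 5 ≡ 1 (mod 4), exponent 1; 13 ≡ 1 (mod 4), exponent 1; 113 ≡ 1 (mod 4), exponent 1.
All primes ≡ 3 (mod 4) appear to even exponent (or don't appear), so by the two-squares theorem n IS expressible as a sum of two squares.
Step 3: Build a representation. Here n = 5 · 13 · 113 is a product of primes ≡ 1 (mod 4). Each prime p ≡ 1 (mod 4) is itself a sum of two squares; find a² by testing p − a² for a perfect square:
  5: 5 − 1² = 4 = 2² ⇒ 5 = 1² + 2².
  13: 13 − 1² = 12, 13 − 2² = 9 = 3² ⇒ 13 = 2² + 3².
  113: 113 − 1² = 112, 113 − 2² = 109, 113 − 3² = 104, 113 − 4² = 97, 113 − 5² = 88, 113 − 6² = 77, 113 − 7² = 64 = 8² ⇒ 113 = 7² + 8².
  Combine using the Brahmagupta–Fibonacci identity (a² + b²)(c² + d²) = (ac − bd)² + (ad + bc)² = (ac + bd)² + (ad − bc)²:
  5 · 13 = 65: from (1² + 2²)(2² + 3²), take (1·2 − 2·3, 1·3 + 2·2) = (2 − 6, 3 + 4) = (-4, 7); dropping signs (only squares matter) gives (4, 7); check 4² + 7² = 16 + 49 = 65 ✓.
  65 · 113 = 7345: from (4² + 7²)(7² + 8²), take (4·7 − 7·8, 4·8 + 7·7) = (28 − 56, 32 + 49) = (-28, 81); dropping signs (only squares matter) gives (28, 81); check 28² + 81² = 784 + 6561 = 7345 ✓.
Step 4: Order so x ≤ y and verify: 28² + 81² = 784 + 6561 = 7345 = n. ✓

n = 7345 = 28² + 81² (one valid representation with x ≤ y).


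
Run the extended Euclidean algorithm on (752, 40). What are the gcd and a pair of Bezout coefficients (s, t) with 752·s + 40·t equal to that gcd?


Euclidean algorithm on (752, 40) — divide until remainder is 0:
  752 = 18 · 40 + 32
  40 = 1 · 32 + 8
  32 = 4 · 8 + 0
gcd(752, 40) = 8.
Track Bezout coefficients alongside the remainders: start with r₀ = 752 = a·1 + b·0 (s = 1, t = 0) and r₁ = 40 = a·0 + b·1 (s = 0, t = 1); each new remainder r_{k+1} = r_{k-1} − q_k·r_k inherits s_{k+1} = s_{k-1} − q_k·s_k, t_{k+1} = t_{k-1} − q_k·t_k, so r_k = a·s_k + b·t_k at every step:
  q = 18: r = 32, s = 1 − 18·0 = 1, t = 0 − 18·1 = -18  (check: 752·1 + 40·(-18) = 32)
  q = 1: r = 8, s = 0 − 1·1 = -1, t = 1 − 1·(-18) = 19  (check: 752·(-1) + 40·19 = 8)
The row with r = 8 (the gcd) gives the Bezout coefficients s = -1, t = 19.
Result: 752 · (-1) + 40 · (19) = 8.

gcd(752, 40) = 8; s = -1, t = 19 (check: 752·(-1) + 40·19 = 8).


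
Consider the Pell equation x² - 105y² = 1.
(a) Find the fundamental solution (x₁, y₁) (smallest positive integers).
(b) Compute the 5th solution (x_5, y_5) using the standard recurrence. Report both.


Step 1: Find the fundamental solution (x₁, y₁) of x² - 105y² = 1.
  Expand √105 as a continued fraction. a₀ = ⌊√105⌋ = 10; iterate m_{k+1} = d_k·a_k − m_k, d_{k+1} = (105 − m_{k+1}²)/d_k, a_{k+1} = ⌊(a₀ + m_{k+1})/d_{k+1}⌋ (starting m₀ = 0, d₀ = 1), with convergents p_k = a_k·p_{k-1} + p_{k-2}, q_k = a_k·q_{k-1} + q_{k-2} (p₋₁ = 1, q₋₁ = 0):
  k = 0: a₀ = 10; p₀/q₀ = 10/1; p₀² − 105·q₀² = 100 − 105 = -5.
  k = 1: m = 10, d = 5, a = ⌊(10 + 10)/5⌋ = 4; p/q = (4·10 + 1)/(4·1 + 0) = 41/4; p² − 105·q² = 1681 − 1680 = 1.
  The first convergent with p² − 105·q² = 1 gives the fundamental solution (x₁, y₁) = (41, 4).
Step 2: Apply the recurrence (x_{n+1}, y_{n+1}) = (x₁x_n + 105y₁y_n, x₁y_n + y₁x_n) repeatedly.
  From (x_1, y_1) = (41, 4): x_2 = 41·41 + 105·4·4 = 3361; y_2 = 41·4 + 4·41 = 328.
  From (x_2, y_2) = (3361, 328): x_3 = 41·3361 + 105·4·328 = 275561; y_3 = 41·328 + 4·3361 = 26892.
  From (x_3, y_3) = (275561, 26892): x_4 = 41·275561 + 105·4·26892 = 22592641; y_4 = 41·26892 + 4·275561 = 2204816.
  From (x_4, y_4) = (22592641, 2204816): x_5 = 41·22592641 + 105·4·2204816 = 1852321001; y_5 = 41·2204816 + 4·22592641 = 180768020.
Step 3: Verify x_5² - 105·y_5² = 3431093090745642001 - 3431093090745642000 = 1 (should be 1). ✓

(x_1, y_1) = (41, 4); (x_5, y_5) = (1852321001, 180768020).


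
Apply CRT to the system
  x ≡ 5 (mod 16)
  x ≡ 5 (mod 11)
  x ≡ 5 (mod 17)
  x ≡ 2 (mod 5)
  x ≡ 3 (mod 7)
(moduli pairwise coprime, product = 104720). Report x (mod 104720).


Product of moduli M = 16 · 11 · 17 · 5 · 7 = 104720.
Merge one congruence at a time:
  Start: x ≡ 5 (mod 16).
  Combine with x ≡ 5 (mod 11); new modulus lcm = 176.
    Write x = 5 + 16·t and substitute into x ≡ 5 (mod 11): 16·t ≡ 5 − 5 = 0 (mod 11).
    Reduce coefficients mod 11: 5·t ≡ 0 (mod 11).
    The inverse of 5 mod 11 is 9 (since 5·9 = 45 = 4·11 + 1), so t ≡ 9·0 = 0 ≡ 0 (mod 11).
    Then x = 5 + 16·0 = 5, valid modulo lcm(16, 11) = 176: x ≡ 5 (mod 176).
  Combine with x ≡ 5 (mod 17); new modulus lcm = 2992.
    Write x = 5 + 176·t and substitute into x ≡ 5 (mod 17): 176·t ≡ 5 − 5 = 0 (mod 17).
    Reduce coefficients mod 17: 6·t ≡ 0 (mod 17).
    The inverse of 6 mod 17 is 3 (since 6·3 = 18 = 1·17 + 1), so t ≡ 3·0 = 0 ≡ 0 (mod 17).
    Then x = 5 + 176·0 = 5, valid modulo lcm(176, 17) = 2992: x ≡ 5 (mod 2992).
  Combine with x ≡ 2 (mod 5); new modulus lcm = 14960.
    Write x = 5 + 2992·t and substitute into x ≡ 2 (mod 5): 2992·t ≡ 2 − 5 = -3 (mod 5).
    Reduce coefficients mod 5: 2·t ≡ 2 (mod 5).
    The inverse of 2 mod 5 is 3 (since 2·3 = 6 = 1·5 + 1), so t ≡ 3·2 = 6 ≡ 1 (mod 5).
    Then x = 5 + 2992·1 = 2997, valid modulo lcm(2992, 5) = 14960: x ≡ 2997 (mod 14960).
  Combine with x ≡ 3 (mod 7); new modulus lcm = 104720.
    Write x = 2997 + 14960·t and substitute into x ≡ 3 (mod 7): 14960·t ≡ 3 − 2997 = -2994 (mod 7).
    Reduce coefficients mod 7: 1·t ≡ 2 (mod 7).
    So t ≡ 2 (mod 7).
    Then x = 2997 + 14960·2 = 32917, valid modulo lcm(14960, 7) = 104720: x ≡ 32917 (mod 104720).
Verify against each original: 32917 mod 16 = 5, 32917 mod 11 = 5, 32917 mod 17 = 5, 32917 mod 5 = 2, 32917 mod 7 = 3.

x ≡ 32917 (mod 104720).


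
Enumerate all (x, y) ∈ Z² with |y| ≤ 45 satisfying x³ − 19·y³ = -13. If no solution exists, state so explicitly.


The equation is x³ - 19y³ = -13. For fixed y, x³ = 19·y³ − 13, so a solution requires the RHS to be a perfect cube.
Strategy: iterate y from -45 to 45, compute RHS = 19·y³ − 13, and check whether it is a (positive or negative) perfect cube.
Check small values of y:
  y = 0: RHS = -13 is not a perfect cube.
  y = 1: RHS = 6 is not a perfect cube.
  y = -1: RHS = -32 is not a perfect cube.
  y = 2: RHS = 139 is not a perfect cube.
  y = -2: RHS = -165 is not a perfect cube.
  y = 3: RHS = 500 is not a perfect cube.
  y = -3: RHS = -526 is not a perfect cube.
Continuing the search up to |y| = 45 finds no solutions either.
No (x, y) in the scanned range satisfies the equation.

No integer solutions with |y| ≤ 45.


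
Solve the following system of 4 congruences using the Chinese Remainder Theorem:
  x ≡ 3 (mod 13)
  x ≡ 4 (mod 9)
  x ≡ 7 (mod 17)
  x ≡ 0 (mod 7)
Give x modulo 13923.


Product of moduli M = 13 · 9 · 17 · 7 = 13923.
Merge one congruence at a time:
  Start: x ≡ 3 (mod 13).
  Combine with x ≡ 4 (mod 9); new modulus lcm = 117.
    Write x = 3 + 13·t and substitute into x ≡ 4 (mod 9): 13·t ≡ 4 − 3 = 1 (mod 9).
    Reduce coefficients mod 9: 4·t ≡ 1 (mod 9).
    The inverse of 4 mod 9 is 7 (since 4·7 = 28 = 3·9 + 1), so t ≡ 7·1 = 7 ≡ 7 (mod 9).
    Then x = 3 + 13·7 = 94, valid modulo lcm(13, 9) = 117: x ≡ 94 (mod 117).
  Combine with x ≡ 7 (mod 17); new modulus lcm = 1989.
    Write x = 94 + 117·t and substitute into x ≡ 7 (mod 17): 117·t ≡ 7 − 94 = -87 (mod 17).
    Reduce coefficients mod 17: 15·t ≡ 15 (mod 17).
    The inverse of 15 mod 17 is 8 (since 15·8 = 120 = 7·17 + 1), so t ≡ 8·15 = 120 ≡ 1 (mod 17).
    Then x = 94 + 117·1 = 211, valid modulo lcm(117, 17) = 1989: x ≡ 211 (mod 1989).
  Combine with x ≡ 0 (mod 7); new modulus lcm = 13923.
    Write x = 211 + 1989·t and substitute into x ≡ 0 (mod 7): 1989·t ≡ 0 − 211 = -211 (mod 7).
    Reduce coefficients mod 7: 1·t ≡ 6 (mod 7).
    So t ≡ 6 (mod 7).
    Then x = 211 + 1989·6 = 12145, valid modulo lcm(1989, 7) = 13923: x ≡ 12145 (mod 13923).
Verify against each original: 12145 mod 13 = 3, 12145 mod 9 = 4, 12145 mod 17 = 7, 12145 mod 7 = 0.

x ≡ 12145 (mod 13923).


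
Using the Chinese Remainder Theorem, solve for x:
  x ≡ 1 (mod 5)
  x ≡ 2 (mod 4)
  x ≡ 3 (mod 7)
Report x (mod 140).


Moduli 5, 4, 7 are pairwise coprime; by CRT there is a unique solution modulo M = 5 · 4 · 7 = 140.
Solve pairwise, accumulating the modulus:
  Start with x ≡ 1 (mod 5).
  Combine with x ≡ 2 (mod 4): since gcd(5, 4) = 1, we get a unique residue mod 20.
    Write x = 1 + 5·t and substitute into x ≡ 2 (mod 4): 5·t ≡ 2 − 1 = 1 (mod 4).
    Reduce coefficients mod 4: 1·t ≡ 1 (mod 4).
    So t ≡ 1 (mod 4).
    Then x = 1 + 5·1 = 6, valid modulo lcm(5, 4) = 20: x ≡ 6 (mod 20).
  Combine with x ≡ 3 (mod 7): since gcd(20, 7) = 1, we get a unique residue mod 140.
    Write x = 6 + 20·t and substitute into x ≡ 3 (mod 7): 20·t ≡ 3 − 6 = -3 (mod 7).
    Reduce coefficients mod 7: 6·t ≡ 4 (mod 7).
    The inverse of 6 mod 7 is 6 (since 6·6 = 36 = 5·7 + 1), so t ≡ 6·4 = 24 ≡ 3 (mod 7).
    Then x = 6 + 20·3 = 66, valid modulo lcm(20, 7) = 140: x ≡ 66 (mod 140).
Verify: 66 mod 5 = 1 ✓, 66 mod 4 = 2 ✓, 66 mod 7 = 3 ✓.

x ≡ 66 (mod 140).


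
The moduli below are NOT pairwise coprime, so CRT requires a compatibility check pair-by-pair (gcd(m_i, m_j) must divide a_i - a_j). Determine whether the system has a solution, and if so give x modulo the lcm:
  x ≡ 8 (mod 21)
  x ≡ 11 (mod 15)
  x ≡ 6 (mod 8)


Moduli 21, 15, 8 are not pairwise coprime, so CRT works modulo lcm(m_i) when all pairwise compatibility conditions hold.
Pairwise compatibility: gcd(m_i, m_j) must divide a_i - a_j for every pair.
Merge one congruence at a time:
  Start: x ≡ 8 (mod 21).
  Combine with x ≡ 11 (mod 15): gcd(21, 15) = 3; 11 - 8 = 3, which IS divisible by 3, so compatible.
    Write x = 8 + 21·t and substitute into x ≡ 11 (mod 15): 21·t ≡ 11 − 8 = 3 (mod 15).
    Divide the congruence (and modulus) by g = 3: 7·t ≡ 1 (mod 5).
    Reduce coefficients mod 5: 2·t ≡ 1 (mod 5).
    The inverse of 2 mod 5 is 3 (since 2·3 = 6 = 1·5 + 1), so t ≡ 3·1 = 3 ≡ 3 (mod 5).
    Then x = 8 + 21·3 = 71, valid modulo lcm(21, 15) = 105: x ≡ 71 (mod 105).
  Combine with x ≡ 6 (mod 8): gcd(105, 8) = 1; 6 - 71 = -65, which IS divisible by 1, so compatible.
    Write x = 71 + 105·t and substitute into x ≡ 6 (mod 8): 105·t ≡ 6 − 71 = -65 (mod 8).
    Reduce coefficients mod 8: 1·t ≡ 7 (mod 8).
    So t ≡ 7 (mod 8).
    Then x = 71 + 105·7 = 806, valid modulo lcm(105, 8) = 840: x ≡ 806 (mod 840).
Verify: 806 mod 21 = 8, 806 mod 15 = 11, 806 mod 8 = 6.

x ≡ 806 (mod 840).


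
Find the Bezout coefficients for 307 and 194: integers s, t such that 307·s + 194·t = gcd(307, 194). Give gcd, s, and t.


Euclidean algorithm on (307, 194) — divide until remainder is 0:
  307 = 1 · 194 + 113
  194 = 1 · 113 + 81
  113 = 1 · 81 + 32
  81 = 2 · 32 + 17
  32 = 1 · 17 + 15
  17 = 1 · 15 + 2
  15 = 7 · 2 + 1
  2 = 2 · 1 + 0
gcd(307, 194) = 1.
Track Bezout coefficients alongside the remainders: start with r₀ = 307 = a·1 + b·0 (s = 1, t = 0) and r₁ = 194 = a·0 + b·1 (s = 0, t = 1); each new remainder r_{k+1} = r_{k-1} − q_k·r_k inherits s_{k+1} = s_{k-1} − q_k·s_k, t_{k+1} = t_{k-1} − q_k·t_k, so r_k = a·s_k + b·t_k at every step:
  q = 1: r = 113, s = 1 − 1·0 = 1, t = 0 − 1·1 = -1  (check: 307·1 + 194·(-1) = 113)
  q = 1: r = 81, s = 0 − 1·1 = -1, t = 1 − 1·(-1) = 2  (check: 307·(-1) + 194·2 = 81)
  q = 1: r = 32, s = 1 − 1·(-1) = 2, t = -1 − 1·2 = -3  (check: 307·2 + 194·(-3) = 32)
  q = 2: r = 17, s = -1 − 2·2 = -5, t = 2 − 2·(-3) = 8  (check: 307·(-5) + 194·8 = 17)
  q = 1: r = 15, s = 2 − 1·(-5) = 7, t = -3 − 1·8 = -11  (check: 307·7 + 194·(-11) = 15)
  q = 1: r = 2, s = -5 − 1·7 = -12, t = 8 − 1·(-11) = 19  (check: 307·(-12) + 194·19 = 2)
  q = 7: r = 1, s = 7 − 7·(-12) = 91, t = -11 − 7·19 = -144  (check: 307·91 + 194·(-144) = 1)
The row with r = 1 (the gcd) gives the Bezout coefficients s = 91, t = -144.
Result: 307 · (91) + 194 · (-144) = 1.

gcd(307, 194) = 1; s = 91, t = -144 (check: 307·91 + 194·(-144) = 1).


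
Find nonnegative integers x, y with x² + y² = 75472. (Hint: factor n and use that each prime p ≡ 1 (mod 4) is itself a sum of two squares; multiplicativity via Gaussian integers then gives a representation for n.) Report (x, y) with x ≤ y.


Step 1: Factor n = 75472 = 2^4 · 53 · 89.
Step 2: Check the mod-4 condition on each prime factor: 2 = 2 (special); 53 ≡ 1 (mod 4), exponent 1; 89 ≡ 1 (mod 4), exponent 1.
All primes ≡ 3 (mod 4) appear to even exponent (or don't appear), so by the two-squares theorem n IS expressible as a sum of two squares.
Step 3: Build a representation. Group n = k² · m with k = 4 and m = 53 · 89 = 4717 (a product of primes ≡ 1 (mod 4)); a representation of m scales to one of n via (k·x)² + (k·y)² = k²(x² + y²). Each prime p ≡ 1 (mod 4) is itself a sum of two squares; find a² by testing p − a² for a perfect square:
  53: 53 − 1² = 52, 53 − 2² = 49 = 7² ⇒ 53 = 2² + 7².
  89: 89 − 1² = 88, 89 − 2² = 85, 89 − 3² = 80, 89 − 4² = 73, 89 − 5² = 64 = 8² ⇒ 89 = 5² + 8².
  Combine using the Brahmagupta–Fibonacci identity (a² + b²)(c² + d²) = (ac − bd)² + (ad + bc)² = (ac + bd)² + (ad − bc)²:
  53 · 89 = 4717: from (2² + 7²)(5² + 8²), take (2·5 − 7·8, 2·8 + 7·5) = (10 − 56, 16 + 35) = (-46, 51); dropping signs (only squares matter) gives (46, 51); check 46² + 51² = 2116 + 2601 = 4717 ✓.
  Scale by k = 4: (4·46, 4·51) = (184, 204).
Step 4: Order so x ≤ y and verify: 184² + 204² = 33856 + 41616 = 75472 = n. ✓

n = 75472 = 184² + 204² (one valid representation with x ≤ y).


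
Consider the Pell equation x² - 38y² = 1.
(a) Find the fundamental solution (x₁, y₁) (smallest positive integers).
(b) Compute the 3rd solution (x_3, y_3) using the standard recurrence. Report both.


Step 1: Find the fundamental solution (x₁, y₁) of x² - 38y² = 1.
  Expand √38 as a continued fraction. a₀ = ⌊√38⌋ = 6; iterate m_{k+1} = d_k·a_k − m_k, d_{k+1} = (38 − m_{k+1}²)/d_k, a_{k+1} = ⌊(a₀ + m_{k+1})/d_{k+1}⌋ (starting m₀ = 0, d₀ = 1), with convergents p_k = a_k·p_{k-1} + p_{k-2}, q_k = a_k·q_{k-1} + q_{k-2} (p₋₁ = 1, q₋₁ = 0):
  k = 0: a₀ = 6; p₀/q₀ = 6/1; p₀² − 38·q₀² = 36 − 38 = -2.
  k = 1: m = 6, d = 2, a = ⌊(6 + 6)/2⌋ = 6; p/q = (6·6 + 1)/(6·1 + 0) = 37/6; p² − 38·q² = 1369 − 1368 = 1.
  The first convergent with p² − 38·q² = 1 gives the fundamental solution (x₁, y₁) = (37, 6).
Step 2: Apply the recurrence (x_{n+1}, y_{n+1}) = (x₁x_n + 38y₁y_n, x₁y_n + y₁x_n) repeatedly.
  From (x_1, y_1) = (37, 6): x_2 = 37·37 + 38·6·6 = 2737; y_2 = 37·6 + 6·37 = 444.
  From (x_2, y_2) = (2737, 444): x_3 = 37·2737 + 38·6·444 = 202501; y_3 = 37·444 + 6·2737 = 32850.
Step 3: Verify x_3² - 38·y_3² = 41006655001 - 41006655000 = 1 (should be 1). ✓

(x_1, y_1) = (37, 6); (x_3, y_3) = (202501, 32850).


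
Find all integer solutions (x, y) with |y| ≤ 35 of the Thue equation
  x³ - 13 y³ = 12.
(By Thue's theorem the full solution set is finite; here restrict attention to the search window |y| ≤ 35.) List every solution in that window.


The equation is x³ - 13y³ = 12. For fixed y, x³ = 13·y³ + 12, so a solution requires the RHS to be a perfect cube.
Strategy: iterate y from -35 to 35, compute RHS = 13·y³ + 12, and check whether it is a (positive or negative) perfect cube.
Check small values of y:
  y = 0: RHS = 12 is not a perfect cube.
  y = 1: RHS = 25 is not a perfect cube.
  y = -1: RHS = -1 = (-1)³ ⇒ x = -1 works.
  y = 2: RHS = 116 is not a perfect cube.
  y = -2: RHS = -92 is not a perfect cube.
  y = 3: RHS = 363 is not a perfect cube.
  y = -3: RHS = -339 is not a perfect cube.
Continuing the search up to |y| = 35 finds no further solutions beyond those listed.
Collected solutions: (-1, -1).

Solutions (with |y| ≤ 35): (-1, -1).


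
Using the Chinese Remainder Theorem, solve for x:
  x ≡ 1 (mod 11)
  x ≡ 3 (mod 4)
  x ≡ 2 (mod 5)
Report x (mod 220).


Moduli 11, 4, 5 are pairwise coprime; by CRT there is a unique solution modulo M = 11 · 4 · 5 = 220.
Solve pairwise, accumulating the modulus:
  Start with x ≡ 1 (mod 11).
  Combine with x ≡ 3 (mod 4): since gcd(11, 4) = 1, we get a unique residue mod 44.
    Write x = 1 + 11·t and substitute into x ≡ 3 (mod 4): 11·t ≡ 3 − 1 = 2 (mod 4).
    Reduce coefficients mod 4: 3·t ≡ 2 (mod 4).
    The inverse of 3 mod 4 is 3 (since 3·3 = 9 = 2·4 + 1), so t ≡ 3·2 = 6 ≡ 2 (mod 4).
    Then x = 1 + 11·2 = 23, valid modulo lcm(11, 4) = 44: x ≡ 23 (mod 44).
  Combine with x ≡ 2 (mod 5): since gcd(44, 5) = 1, we get a unique residue mod 220.
    Write x = 23 + 44·t and substitute into x ≡ 2 (mod 5): 44·t ≡ 2 − 23 = -21 (mod 5).
    Reduce coefficients mod 5: 4·t ≡ 4 (mod 5).
    The inverse of 4 mod 5 is 4 (since 4·4 = 16 = 3·5 + 1), so t ≡ 4·4 = 16 ≡ 1 (mod 5).
    Then x = 23 + 44·1 = 67, valid modulo lcm(44, 5) = 220: x ≡ 67 (mod 220).
Verify: 67 mod 11 = 1 ✓, 67 mod 4 = 3 ✓, 67 mod 5 = 2 ✓.

x ≡ 67 (mod 220).


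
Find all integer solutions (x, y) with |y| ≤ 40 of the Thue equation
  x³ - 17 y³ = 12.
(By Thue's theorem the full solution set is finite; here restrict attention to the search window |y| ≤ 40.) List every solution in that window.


The equation is x³ - 17y³ = 12. For fixed y, x³ = 17·y³ + 12, so a solution requires the RHS to be a perfect cube.
Strategy: iterate y from -40 to 40, compute RHS = 17·y³ + 12, and check whether it is a (positive or negative) perfect cube.
Check small values of y:
  y = 0: RHS = 12 is not a perfect cube.
  y = 1: RHS = 29 is not a perfect cube.
  y = -1: RHS = -5 is not a perfect cube.
  y = 2: RHS = 148 is not a perfect cube.
  y = -2: RHS = -124 is not a perfect cube.
  y = 3: RHS = 471 is not a perfect cube.
  y = -3: RHS = -447 is not a perfect cube.
Continuing the search up to |y| = 40 finds no solutions either.
No (x, y) in the scanned range satisfies the equation.

No integer solutions with |y| ≤ 40.


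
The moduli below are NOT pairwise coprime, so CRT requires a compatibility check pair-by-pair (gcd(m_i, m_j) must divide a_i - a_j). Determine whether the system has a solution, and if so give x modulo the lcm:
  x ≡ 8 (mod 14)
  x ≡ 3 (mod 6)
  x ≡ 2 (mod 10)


Moduli 14, 6, 10 are not pairwise coprime, so CRT works modulo lcm(m_i) when all pairwise compatibility conditions hold.
Pairwise compatibility: gcd(m_i, m_j) must divide a_i - a_j for every pair.
Merge one congruence at a time:
  Start: x ≡ 8 (mod 14).
  Combine with x ≡ 3 (mod 6): gcd(14, 6) = 2, and 3 - 8 = -5 is NOT divisible by 2.
    ⇒ system is inconsistent (no integer solution).

No solution (the system is inconsistent).


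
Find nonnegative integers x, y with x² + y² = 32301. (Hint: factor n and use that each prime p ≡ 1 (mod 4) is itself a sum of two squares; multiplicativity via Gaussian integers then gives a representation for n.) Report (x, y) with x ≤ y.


Step 1: Factor n = 32301 = 3^2 · 37 · 97.
Step 2: Check the mod-4 condition on each prime factor: 3 ≡ 3 (mod 4), exponent 2 (must be even); 37 ≡ 1 (mod 4), exponent 1; 97 ≡ 1 (mod 4), exponent 1.
All primes ≡ 3 (mod 4) appear to even exponent (or don't appear), so by the two-squares theorem n IS expressible as a sum of two squares.
Step 3: Build a representation. Group n = k² · m with k = 3 and m = 37 · 97 = 3589 (a product of primes ≡ 1 (mod 4)); a representation of m scales to one of n via (k·x)² + (k·y)² = k²(x² + y²). Each prime p ≡ 1 (mod 4) is itself a sum of two squares; find a² by testing p − a² for a perfect square:
  37: 37 − 1² = 36 = 6² ⇒ 37 = 1² + 6².
  97: 97 − 1² = 96, 97 − 2² = 93, 97 − 3² = 88, 97 − 4² = 81 = 9² ⇒ 97 = 4² + 9².
  Combine using the Brahmagupta–Fibonacci identity (a² + b²)(c² + d²) = (ac − bd)² + (ad + bc)² = (ac + bd)² + (ad − bc)²:
  37 · 97 = 3589: from (1² + 6²)(4² + 9²), take (1·4 − 6·9, 1·9 + 6·4) = (4 − 54, 9 + 24) = (-50, 33); dropping signs (only squares matter) gives (50, 33); check 50² + 33² = 2500 + 1089 = 3589 ✓.
  Scale by k = 3: (3·50, 3·33) = (150, 99).
Step 4: Order so x ≤ y and verify: 99² + 150² = 9801 + 22500 = 32301 = n. ✓

n = 32301 = 99² + 150² (one valid representation with x ≤ y).


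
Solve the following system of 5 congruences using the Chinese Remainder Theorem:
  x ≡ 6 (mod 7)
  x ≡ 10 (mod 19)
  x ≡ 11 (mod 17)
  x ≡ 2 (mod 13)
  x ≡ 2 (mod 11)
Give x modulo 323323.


Product of moduli M = 7 · 19 · 17 · 13 · 11 = 323323.
Merge one congruence at a time:
  Start: x ≡ 6 (mod 7).
  Combine with x ≡ 10 (mod 19); new modulus lcm = 133.
    Write x = 6 + 7·t and substitute into x ≡ 10 (mod 19): 7·t ≡ 10 − 6 = 4 (mod 19).
    The inverse of 7 mod 19 is 11 (since 7·11 = 77 = 4·19 + 1), so t ≡ 11·4 = 44 ≡ 6 (mod 19).
    Then x = 6 + 7·6 = 48, valid modulo lcm(7, 19) = 133: x ≡ 48 (mod 133).
  Combine with x ≡ 11 (mod 17); new modulus lcm = 2261.
    Write x = 48 + 133·t and substitute into x ≡ 11 (mod 17): 133·t ≡ 11 − 48 = -37 (mod 17).
    Reduce coefficients mod 17: 14·t ≡ 14 (mod 17).
    The inverse of 14 mod 17 is 11 (since 14·11 = 154 = 9·17 + 1), so t ≡ 11·14 = 154 ≡ 1 (mod 17).
    Then x = 48 + 133·1 = 181, valid modulo lcm(133, 17) = 2261: x ≡ 181 (mod 2261).
  Combine with x ≡ 2 (mod 13); new modulus lcm = 29393.
    Write x = 181 + 2261·t and substitute into x ≡ 2 (mod 13): 2261·t ≡ 2 − 181 = -179 (mod 13).
    Reduce coefficients mod 13: 12·t ≡ 3 (mod 13).
    The inverse of 12 mod 13 is 12 (since 12·12 = 144 = 11·13 + 1), so t ≡ 12·3 = 36 ≡ 10 (mod 13).
    Then x = 181 + 2261·10 = 22791, valid modulo lcm(2261, 13) = 29393: x ≡ 22791 (mod 29393).
  Combine with x ≡ 2 (mod 11); new modulus lcm = 323323.
    Write x = 22791 + 29393·t and substitute into x ≡ 2 (mod 11): 29393·t ≡ 2 − 22791 = -22789 (mod 11).
    Reduce coefficients mod 11: 1·t ≡ 3 (mod 11).
    So t ≡ 3 (mod 11).
    Then x = 22791 + 29393·3 = 110970, valid modulo lcm(29393, 11) = 323323: x ≡ 110970 (mod 323323).
Verify against each original: 110970 mod 7 = 6, 110970 mod 19 = 10, 110970 mod 17 = 11, 110970 mod 13 = 2, 110970 mod 11 = 2.

x ≡ 110970 (mod 323323).


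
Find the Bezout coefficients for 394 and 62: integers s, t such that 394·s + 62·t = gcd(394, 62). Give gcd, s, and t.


Euclidean algorithm on (394, 62) — divide until remainder is 0:
  394 = 6 · 62 + 22
  62 = 2 · 22 + 18
  22 = 1 · 18 + 4
  18 = 4 · 4 + 2
  4 = 2 · 2 + 0
gcd(394, 62) = 2.
Track Bezout coefficients alongside the remainders: start with r₀ = 394 = a·1 + b·0 (s = 1, t = 0) and r₁ = 62 = a·0 + b·1 (s = 0, t = 1); each new remainder r_{k+1} = r_{k-1} − q_k·r_k inherits s_{k+1} = s_{k-1} − q_k·s_k, t_{k+1} = t_{k-1} − q_k·t_k, so r_k = a·s_k + b·t_k at every step:
  q = 6: r = 22, s = 1 − 6·0 = 1, t = 0 − 6·1 = -6  (check: 394·1 + 62·(-6) = 22)
  q = 2: r = 18, s = 0 − 2·1 = -2, t = 1 − 2·(-6) = 13  (check: 394·(-2) + 62·13 = 18)
  q = 1: r = 4, s = 1 − 1·(-2) = 3, t = -6 − 1·13 = -19  (check: 394·3 + 62·(-19) = 4)
  q = 4: r = 2, s = -2 − 4·3 = -14, t = 13 − 4·(-19) = 89  (check: 394·(-14) + 62·89 = 2)
The row with r = 2 (the gcd) gives the Bezout coefficients s = -14, t = 89.
Result: 394 · (-14) + 62 · (89) = 2.

gcd(394, 62) = 2; s = -14, t = 89 (check: 394·(-14) + 62·89 = 2).


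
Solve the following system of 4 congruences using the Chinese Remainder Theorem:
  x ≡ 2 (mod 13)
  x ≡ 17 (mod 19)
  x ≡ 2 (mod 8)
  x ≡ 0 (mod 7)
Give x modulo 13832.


Product of moduli M = 13 · 19 · 8 · 7 = 13832.
Merge one congruence at a time:
  Start: x ≡ 2 (mod 13).
  Combine with x ≡ 17 (mod 19); new modulus lcm = 247.
    Write x = 2 + 13·t and substitute into x ≡ 17 (mod 19): 13·t ≡ 17 − 2 = 15 (mod 19).
    The inverse of 13 mod 19 is 3 (since 13·3 = 39 = 2·19 + 1), so t ≡ 3·15 = 45 ≡ 7 (mod 19).
    Then x = 2 + 13·7 = 93, valid modulo lcm(13, 19) = 247: x ≡ 93 (mod 247).
  Combine with x ≡ 2 (mod 8); new modulus lcm = 1976.
    Write x = 93 + 247·t and substitute into x ≡ 2 (mod 8): 247·t ≡ 2 − 93 = -91 (mod 8).
    Reduce coefficients mod 8: 7·t ≡ 5 (mod 8).
    The inverse of 7 mod 8 is 7 (since 7·7 = 49 = 6·8 + 1), so t ≡ 7·5 = 35 ≡ 3 (mod 8).
    Then x = 93 + 247·3 = 834, valid modulo lcm(247, 8) = 1976: x ≡ 834 (mod 1976).
  Combine with x ≡ 0 (mod 7); new modulus lcm = 13832.
    Write x = 834 + 1976·t and substitute into x ≡ 0 (mod 7): 1976·t ≡ 0 − 834 = -834 (mod 7).
    Reduce coefficients mod 7: 2·t ≡ 6 (mod 7).
    The inverse of 2 mod 7 is 4 (since 2·4 = 8 = 1·7 + 1), so t ≡ 4·6 = 24 ≡ 3 (mod 7).
    Then x = 834 + 1976·3 = 6762, valid modulo lcm(1976, 7) = 13832: x ≡ 6762 (mod 13832).
Verify against each original: 6762 mod 13 = 2, 6762 mod 19 = 17, 6762 mod 8 = 2, 6762 mod 7 = 0.

x ≡ 6762 (mod 13832).


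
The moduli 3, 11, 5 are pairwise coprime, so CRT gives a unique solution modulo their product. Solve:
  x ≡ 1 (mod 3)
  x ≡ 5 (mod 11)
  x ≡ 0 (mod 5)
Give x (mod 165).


Moduli 3, 11, 5 are pairwise coprime; by CRT there is a unique solution modulo M = 3 · 11 · 5 = 165.
Solve pairwise, accumulating the modulus:
  Start with x ≡ 1 (mod 3).
  Combine with x ≡ 5 (mod 11): since gcd(3, 11) = 1, we get a unique residue mod 33.
    Write x = 1 + 3·t and substitute into x ≡ 5 (mod 11): 3·t ≡ 5 − 1 = 4 (mod 11).
    The inverse of 3 mod 11 is 4 (since 3·4 = 12 = 1·11 + 1), so t ≡ 4·4 = 16 ≡ 5 (mod 11).
    Then x = 1 + 3·5 = 16, valid modulo lcm(3, 11) = 33: x ≡ 16 (mod 33).
  Combine with x ≡ 0 (mod 5): since gcd(33, 5) = 1, we get a unique residue mod 165.
    Write x = 16 + 33·t and substitute into x ≡ 0 (mod 5): 33·t ≡ 0 − 16 = -16 (mod 5).
    Reduce coefficients mod 5: 3·t ≡ 4 (mod 5).
    The inverse of 3 mod 5 is 2 (since 3·2 = 6 = 1·5 + 1), so t ≡ 2·4 = 8 ≡ 3 (mod 5).
    Then x = 16 + 33·3 = 115, valid modulo lcm(33, 5) = 165: x ≡ 115 (mod 165).
Verify: 115 mod 3 = 1 ✓, 115 mod 11 = 5 ✓, 115 mod 5 = 0 ✓.

x ≡ 115 (mod 165).


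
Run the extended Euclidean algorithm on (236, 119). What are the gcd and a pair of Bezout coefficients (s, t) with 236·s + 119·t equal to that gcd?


Euclidean algorithm on (236, 119) — divide until remainder is 0:
  236 = 1 · 119 + 117
  119 = 1 · 117 + 2
  117 = 58 · 2 + 1
  2 = 2 · 1 + 0
gcd(236, 119) = 1.
Track Bezout coefficients alongside the remainders: start with r₀ = 236 = a·1 + b·0 (s = 1, t = 0) and r₁ = 119 = a·0 + b·1 (s = 0, t = 1); each new remainder r_{k+1} = r_{k-1} − q_k·r_k inherits s_{k+1} = s_{k-1} − q_k·s_k, t_{k+1} = t_{k-1} − q_k·t_k, so r_k = a·s_k + b·t_k at every step:
  q = 1: r = 117, s = 1 − 1·0 = 1, t = 0 − 1·1 = -1  (check: 236·1 + 119·(-1) = 117)
  q = 1: r = 2, s = 0 − 1·1 = -1, t = 1 − 1·(-1) = 2  (check: 236·(-1) + 119·2 = 2)
  q = 58: r = 1, s = 1 − 58·(-1) = 59, t = -1 − 58·2 = -117  (check: 236·59 + 119·(-117) = 1)
The row with r = 1 (the gcd) gives the Bezout coefficients s = 59, t = -117.
Result: 236 · (59) + 119 · (-117) = 1.

gcd(236, 119) = 1; s = 59, t = -117 (check: 236·59 + 119·(-117) = 1).


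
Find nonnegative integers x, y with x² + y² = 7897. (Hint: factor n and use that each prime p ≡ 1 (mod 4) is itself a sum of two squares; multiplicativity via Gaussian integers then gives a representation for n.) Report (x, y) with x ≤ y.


Step 1: Factor n = 7897 = 53 · 149.
Step 2: Check the mod-4 condition on each prime factor: 53 ≡ 1 (mod 4), exponent 1; 149 ≡ 1 (mod 4), exponent 1.
All primes ≡ 3 (mod 4) appear to even exponent (or don't appear), so by the two-squares theorem n IS expressible as a sum of two squares.
Step 3: Build a representation. Here n = 53 · 149 is a product of primes ≡ 1 (mod 4). Each prime p ≡ 1 (mod 4) is itself a sum of two squares; find a² by testing p − a² for a perfect square:
  53: 53 − 1² = 52, 53 − 2² = 49 = 7² ⇒ 53 = 2² + 7².
  149: 149 − 1² = 148, 149 − 2² = 145, 149 − 3² = 140, 149 − 4² = 133, 149 − 5² = 124, 149 − 6² = 113, 149 − 7² = 100 = 10² ⇒ 149 = 7² + 10².
  Combine using the Brahmagupta–Fibonacci identity (a² + b²)(c² + d²) = (ac − bd)² + (ad + bc)² = (ac + bd)² + (ad − bc)²:
  53 · 149 = 7897: from (2² + 7²)(7² + 10²), take (2·7 − 7·10, 2·10 + 7·7) = (14 − 70, 20 + 49) = (-56, 69); dropping signs (only squares matter) gives (56, 69); check 56² + 69² = 3136 + 4761 = 7897 ✓.
Step 4: Order so x ≤ y and verify: 56² + 69² = 3136 + 4761 = 7897 = n. ✓

n = 7897 = 56² + 69² (one valid representation with x ≤ y).
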